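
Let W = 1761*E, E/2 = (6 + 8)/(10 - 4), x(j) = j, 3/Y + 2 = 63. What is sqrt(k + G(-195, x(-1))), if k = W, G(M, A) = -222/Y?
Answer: 2*sqrt(926) ≈ 60.860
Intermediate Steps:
Y = 3/61 (Y = 3/(-2 + 63) = 3/61 ≈ 0.049180)
E = 14/3 (E = 2*((6 + 8)/(10 - 4)) = 2*(14/6) = 2*(14*(1/6)) = 2*(7/3) = 14/3 ≈ 4.6667)
G(M, A) = -4514 (G(M, A) = -222/3/61 = -222*61/3 = -4514)
W = 8218 (W = 1761*(14/3) = 8218)
k = 8218
sqrt(k + G(-195, x(-1))) = sqrt(8218 - 4514) = sqrt(3704) = 2*sqrt(926)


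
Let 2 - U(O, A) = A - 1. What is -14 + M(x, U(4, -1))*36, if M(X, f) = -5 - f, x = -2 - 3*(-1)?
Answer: -338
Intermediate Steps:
U(O, A) = 3 - A (U(O, A) = 2 - (A - 1) = 2 - (-1 + A) = 2 + (1 - A) = 3 - A)
x = 1 (x = -2 + 3 = 1)
-14 + M(x, U(4, -1))*36 = -14 + (-5 - (3 - 1*(-1)))*36 = -14 + (-5 - (3 + 1))*36 = -14 + (-5 - 1*4)*36 = -14 + (-5 - 4)*36 = -14 - 9*36 = -14 - 324 = -338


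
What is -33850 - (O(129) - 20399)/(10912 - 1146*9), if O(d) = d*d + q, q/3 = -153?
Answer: -20238083/598 ≈ -33843.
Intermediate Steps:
q = -459 (q = 3*(-153) = -459)
O(d) = -459 + d**2 (O(d) = d*d - 459 = d**2 - 459 = -459 + d**2)
-33850 - (O(129) - 20399)/(10912 - 1146*9) = -33850 - ((-459 + 129**2) - 20399)/(10912 - 1146*9) = -33850 - ((-459 + 16641) - 20399)/(10912 - 10314) = -33850 - (16182 - 20399)/598 = -33850 - (-4217)/598 = -33850 - 1*(-4217/598) = -33850 + 4217/598 = -20238083/598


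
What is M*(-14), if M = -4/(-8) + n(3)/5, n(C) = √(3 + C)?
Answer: -7 - 14*√6/5 ≈ -13.859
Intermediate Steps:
M = ½ + √6/5 (M = -4/(-8) + √(3 + 3)/5 = -4*(-⅛) + √6*(⅕) = ½ + √6/5 ≈ 0.98990)
M*(-14) = (½ + √6/5)*(-14) = -7 - 14*√6/5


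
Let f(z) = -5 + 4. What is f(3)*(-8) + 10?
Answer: 18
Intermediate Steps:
f(z) = -1
f(3)*(-8) + 10 = -1*(-8) + 10 = 8 + 10 = 18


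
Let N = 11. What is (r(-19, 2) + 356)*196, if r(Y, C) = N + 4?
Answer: 72716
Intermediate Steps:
r(Y, C) = 15 (r(Y, C) = 11 + 4 = 15)
(r(-19, 2) + 356)*196 = (15 + 356)*196 = 371*196 = 72716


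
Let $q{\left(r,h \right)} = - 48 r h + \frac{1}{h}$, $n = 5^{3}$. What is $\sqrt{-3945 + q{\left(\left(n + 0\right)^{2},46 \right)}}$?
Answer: $\frac{i \sqrt{73010347574}}{46} \approx 5874.0 i$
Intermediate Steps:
$n = 125$
$q{\left(r,h \right)} = \frac{1}{h} - 48 h r$ ($q{\left(r,h \right)} = - 48 h r + \frac{1}{h} = \frac{1}{h} - 48 h r$)
$\sqrt{-3945 + q{\left(\left(n + 0\right)^{2},46 \right)}} = \sqrt{-3945 + \left(\frac{1}{46} - 2208 \left(125 + 0\right)^{2}\right)} = \sqrt{-3945 + \left(\frac{1}{46} - 2208 \cdot 125^{2}\right)} = \sqrt{-3945 + \left(\frac{1}{46} - 2208 \cdot 15625\right)} = \sqrt{-3945 + \left(\frac{1}{46} - 34500000\right)} = \sqrt{-3945 - \frac{1586999999}{46}} = \sqrt{- \frac{1587181469}{46}} = \frac{i \sqrt{73010347574}}{46}$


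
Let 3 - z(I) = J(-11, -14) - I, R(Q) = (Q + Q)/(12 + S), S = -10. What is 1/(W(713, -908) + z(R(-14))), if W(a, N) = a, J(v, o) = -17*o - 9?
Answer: 1/473 ≈ 0.0021142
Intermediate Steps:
J(v, o) = -9 - 17*o
R(Q) = Q (R(Q) = (Q + Q)/(12 - 10) = (2*Q)/2 = (2*Q)*(½) = Q)
z(I) = -226 + I (z(I) = 3 - ((-9 - 17*(-14)) - I) = 3 - ((-9 + 238) - I) = 3 - (229 - I) = 3 + (-229 + I) = -226 + I)
1/(W(713, -908) + z(R(-14))) = 1/(713 + (-226 - 14)) = 1/(713 - 240) = 1/473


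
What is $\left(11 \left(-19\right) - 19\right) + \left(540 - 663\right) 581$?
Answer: $-71691$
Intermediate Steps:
$\left(11 \left(-19\right) - 19\right) + \left(540 - 663\right) 581 = \left(-209 - 19\right) + \left(540 - 663\right) 581 = -228 - 71463 = -71691$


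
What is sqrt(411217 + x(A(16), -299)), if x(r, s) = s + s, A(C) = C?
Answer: sqrt(410619) ≈ 640.80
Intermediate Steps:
x(r, s) = 2*s
sqrt(411217 + x(A(16), -299)) = sqrt(411217 + 2*(-299)) = sqrt(411217 - 598) = sqrt(410619)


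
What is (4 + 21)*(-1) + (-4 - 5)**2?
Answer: 56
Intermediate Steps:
(4 + 21)*(-1) + (-4 - 5)**2 = 25*(-1) + (-9)**2 = -25 + 81 = 56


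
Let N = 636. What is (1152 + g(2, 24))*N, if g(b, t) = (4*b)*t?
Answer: 854784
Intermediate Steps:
g(b, t) = 4*b*t
(1152 + g(2, 24))*N = (1152 + 4*2*24)*636 = (1152 + 192)*636 = 1344*636 = 854784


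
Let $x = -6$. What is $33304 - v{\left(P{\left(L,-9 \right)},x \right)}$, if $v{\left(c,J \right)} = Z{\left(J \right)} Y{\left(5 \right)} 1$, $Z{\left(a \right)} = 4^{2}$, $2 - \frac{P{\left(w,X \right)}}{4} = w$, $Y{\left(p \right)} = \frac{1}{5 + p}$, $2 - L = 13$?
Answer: $\frac{166512}{5} \approx 33302.0$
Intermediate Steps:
$L = -11$ ($L = 2 - 13 = -11$)
$P{\left(w,X \right)} = 8 - 4 w$
$Z{\left(a \right)} = 16$
$v{\left(c,J \right)} = \frac{8}{5}$ ($v{\left(c,J \right)} = \frac{16}{5 + 5} \cdot 1 = \frac{16}{10} \cdot 1 = 16 \cdot \frac{1}{10} \cdot 1 = \frac{8}{5} \cdot 1 = \frac{8}{5}$)
$33304 - v{\left(P{\left(L,-9 \right)},x \right)} = 33304 - \frac{8}{5} = \frac{166512}{5}$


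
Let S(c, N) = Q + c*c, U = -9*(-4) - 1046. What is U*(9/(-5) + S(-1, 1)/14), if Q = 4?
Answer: 10201/7 ≈ 1457.3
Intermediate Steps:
U = -1010 (U = 36 - 1046 = -1010)
S(c, N) = 4 + c² (S(c, N) = 4 + c*c = 4 + c²)
U*(9/(-5) + S(-1, 1)/14) = -1010*(9/(-5) + (4 + (-1)²)/14) = -1010*(9*(-⅕) + (4 + 1)*(1/14)) = -1010*(-9/5 + 5*(1/14)) = -1010*(-9/5 + 5/14) = -1010*(-101/70) = 10201/7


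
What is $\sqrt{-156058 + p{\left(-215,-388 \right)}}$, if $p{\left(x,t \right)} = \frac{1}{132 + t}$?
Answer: $\frac{i \sqrt{39950849}}{16} \approx 395.04 i$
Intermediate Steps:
$\sqrt{-156058 + p{\left(-215,-388 \right)}} = \sqrt{-156058 + \frac{1}{132 - 388}} = \sqrt{-156058 + \frac{1}{-256}} = \sqrt{-156058 - \frac{1}{256}} = \sqrt{- \frac{39950849}{256}} = \frac{i \sqrt{39950849}}{16}$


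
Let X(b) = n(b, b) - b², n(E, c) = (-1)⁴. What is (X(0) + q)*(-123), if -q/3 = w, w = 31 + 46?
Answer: 28290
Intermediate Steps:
n(E, c) = 1
w = 77
q = -231 (q = -3*77 = -231)
X(b) = 1 - b²
(X(0) + q)*(-123) = ((1 - 1*0²) - 231)*(-123) = ((1 - 1*0) - 231)*(-123) = ((1 + 0) - 231)*(-123) = (1 - 231)*(-123) = -230*(-123) = 28290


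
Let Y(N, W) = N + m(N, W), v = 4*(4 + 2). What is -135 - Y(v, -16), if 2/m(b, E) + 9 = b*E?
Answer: -62485/393 ≈ -158.99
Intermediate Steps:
m(b, E) = 2/(-9 + E*b) (m(b, E) = 2/(-9 + b*E) = 2/(-9 + E*b))
v = 24 (v = 4*6 = 24)
Y(N, W) = N + 2/(-9 + N*W) (Y(N, W) = N + 2/(-9 + W*N) = N + 2/(-9 + N*W))
-135 - Y(v, -16) = -135 - (24 + 2/(-9 + 24*(-16))) = -135 - (24 + 2/(-9 - 384)) = -135 - (24 + 2/(-393)) = -135 - (24 + 2*(-1/393)) = -135 - (24 - 2/393) = -135 - 1*9430/393 = -135 - 9430/393 = -62485/393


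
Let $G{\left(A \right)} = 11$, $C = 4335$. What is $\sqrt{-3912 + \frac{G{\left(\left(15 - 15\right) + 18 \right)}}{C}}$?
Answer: $\frac{i \sqrt{254377635}}{255} \approx 62.546 i$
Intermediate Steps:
$\sqrt{-3912 + \frac{G{\left(\left(15 - 15\right) + 18 \right)}}{C}} = \sqrt{-3912 + \frac{11}{4335}} = \sqrt{- \frac{16958509}{4335}} = \frac{i \sqrt{254377635}}{255}$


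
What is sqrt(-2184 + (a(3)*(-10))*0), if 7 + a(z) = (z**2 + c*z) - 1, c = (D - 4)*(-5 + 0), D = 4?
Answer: 2*I*sqrt(546) ≈ 46.733*I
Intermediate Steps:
c = 0 (c = (4 - 4)*(-5 + 0) = 0*(-5) = 0)
a(z) = -8 + z**2 (a(z) = -7 + ((z**2 + 0*z) - 1) = -7 + ((z**2 + 0) - 1) = -7 + (z**2 - 1) = -7 + (-1 + z**2) = -8 + z**2)
sqrt(-2184 + (a(3)*(-10))*0) = sqrt(-2184 + ((-8 + 3**2)*(-10))*0) = sqrt(-2184 + ((-8 + 9)*(-10))*0) = sqrt(-2184 + (1*(-10))*0) = sqrt(-2184 - 10*0) = sqrt(-2184 + 0) = sqrt(-2184) = 2*I*sqrt(546)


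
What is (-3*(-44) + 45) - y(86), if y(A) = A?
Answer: 91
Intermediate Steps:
(-3*(-44) + 45) - y(86) = (-3*(-44) + 45) - 1*86 = (132 + 45) - 86 = 177 - 86 = 91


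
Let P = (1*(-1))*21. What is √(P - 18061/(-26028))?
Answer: I*√382125021/4338 ≈ 4.5062*I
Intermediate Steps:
P = -21 (P = -1*21 = -21)
√(P - 18061/(-26028)) = √(-21 - 18061/(-26028)) = √(-21 - 18061*(-1/26028)) = √(-21 + 18061/26028) = √(-528527/26028) = I*√382125021/4338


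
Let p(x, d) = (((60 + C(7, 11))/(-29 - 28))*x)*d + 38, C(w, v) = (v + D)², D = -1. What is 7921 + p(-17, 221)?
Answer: 1054783/57 ≈ 18505.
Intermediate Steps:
C(w, v) = (-1 + v)² (C(w, v) = (v - 1)² = (-1 + v)²)
p(x, d) = 38 - 160*d*x/57 (p(x, d) = (((60 + (-1 + 11)²)/(-29 - 28))*x)*d + 38 = (((60 + 10²)/(-57))*x)*d + 38 = (((60 + 100)*(-1/57))*x)*d + 38 = ((160*(-1/57))*x)*d + 38 = (-160*x/57)*d + 38 = -160*d*x/57 + 38 = 38 - 160*d*x/57)
7921 + p(-17, 221) = 7921 + (38 - 160/57*221*(-17)) = 7921 + (38 + 601120/57) = 7921 + 603286/57 = 1054783/57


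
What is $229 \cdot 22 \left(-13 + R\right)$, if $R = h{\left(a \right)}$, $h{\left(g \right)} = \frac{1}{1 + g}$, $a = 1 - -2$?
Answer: $- \frac{128469}{2} \approx -64235.0$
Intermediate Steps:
$a = 3$ ($a = 1 + 2 = 3$)
$R = \frac{1}{4}$ ($R = \frac{1}{1 + 3} = \frac{1}{4} \approx 0.25$)
$229 \cdot 22 \left(-13 + R\right) = 229 \cdot 22 \left(-13 + \frac{1}{4}\right) = 229 \cdot 22 \left(- \frac{51}{4}\right) = 229 \left(- \frac{561}{2}\right) = - \frac{128469}{2}$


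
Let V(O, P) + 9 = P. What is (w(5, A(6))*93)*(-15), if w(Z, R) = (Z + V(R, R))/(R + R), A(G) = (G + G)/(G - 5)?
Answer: -465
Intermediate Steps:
V(O, P) = -9 + P
A(G) = 2*G/(-5 + G) (A(G) = (2*G)/(-5 + G) = 2*G/(-5 + G))
w(Z, R) = (-9 + R + Z)/(2*R) (w(Z, R) = (Z + (-9 + R))/(R + R) = (-9 + R + Z)/((2*R)) = (-9 + R + Z)*(1/(2*R)) = (-9 + R + Z)/(2*R))
(w(5, A(6))*93)*(-15) = (((-9 + 2*6/(-5 + 6) + 5)/(2*((2*6/(-5 + 6)))))*93)*(-15) = (((-9 + 2*6/1 + 5)/(2*((2*6/1))))*93)*(-15) = (((-9 + 2*6*1 + 5)/(2*((2*6*1))))*93)*(-15) = (((½)*(-9 + 12 + 5)/12)*93)*(-15) = (((½)*(1/12)*8)*93)*(-15) = ((⅓)*93)*(-15) = 31*(-15) = -465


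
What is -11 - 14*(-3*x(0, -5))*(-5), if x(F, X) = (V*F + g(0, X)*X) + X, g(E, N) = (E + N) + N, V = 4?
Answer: -9461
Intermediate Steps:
g(E, N) = E + 2*N
x(F, X) = X + 2*X² + 4*F (x(F, X) = (4*F + (0 + 2*X)*X) + X = (4*F + (2*X)*X) + X = (4*F + 2*X²) + X = (2*X² + 4*F) + X = X + 2*X² + 4*F)
-11 - 14*(-3*x(0, -5))*(-5) = -11 - 14*(-3*(-5 + 2*(-5)² + 4*0))*(-5) = -11 - 14*(-3*(-5 + 2*25 + 0))*(-5) = -11 - 14*(-3*(-5 + 50 + 0))*(-5) = -11 - 14*(-3*45)*(-5) = -11 - (-1890)*(-5) = -11 - 14*675 = -11 - 9450 = -9461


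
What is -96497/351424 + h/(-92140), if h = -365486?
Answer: 1758078213/476179520 ≈ 3.6920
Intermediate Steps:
-96497/351424 + h/(-92140) = -96497/351424 - 365486/(-92140) = -96497*1/351424 - 365486*(-1/92140) = -96497/351424 + 182743/46070 = 1758078213/476179520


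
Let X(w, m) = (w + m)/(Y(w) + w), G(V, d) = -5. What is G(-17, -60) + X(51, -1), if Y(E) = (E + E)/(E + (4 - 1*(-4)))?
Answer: -12605/3111 ≈ -4.0518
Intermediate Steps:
Y(E) = 2*E/(8 + E) (Y(E) = (2*E)/(E + (4 + 4)) = (2*E)/(E + 8) = (2*E)/(8 + E) = 2*E/(8 + E))
X(w, m) = (m + w)/(w + 2*w/(8 + w)) (X(w, m) = (w + m)/(2*w/(8 + w) + w) = (m + w)/(w + 2*w/(8 + w)))
G(-17, -60) + X(51, -1) = -5 + (8 + 51)*(-1 + 51)/(51*(10 + 51)) = -5 + (1/51)*59*50/61 = -5 + (1/51)*(1/61)*59*50 = -5 + 2950/3111 = -12605/3111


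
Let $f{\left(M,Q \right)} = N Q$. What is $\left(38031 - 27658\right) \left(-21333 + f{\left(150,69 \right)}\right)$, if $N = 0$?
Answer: $-221287209$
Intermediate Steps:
$f{\left(M,Q \right)} = 0$ ($f{\left(M,Q \right)} = 0 Q = 0$)
$\left(38031 - 27658\right) \left(-21333 + f{\left(150,69 \right)}\right) = \left(38031 - 27658\right) \left(-21333 + 0\right) = 10373 \left(-21333\right) = -221287209$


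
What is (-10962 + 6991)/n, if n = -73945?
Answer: 3971/73945 ≈ 0.053702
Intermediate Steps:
(-10962 + 6991)/n = (-10962 + 6991)/(-73945) = -3971*(-1/73945) = 3971/73945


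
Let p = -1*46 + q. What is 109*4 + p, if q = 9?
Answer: 399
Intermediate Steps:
p = -37 (p = -1*46 + 9 = -46 + 9 = -37)
109*4 + p = 109*4 - 37 = 436 - 37 = 399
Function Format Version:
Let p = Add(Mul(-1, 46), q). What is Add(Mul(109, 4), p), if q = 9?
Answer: 399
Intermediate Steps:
p = -37 (p = Add(Mul(-1, 46), 9) = Add(-46, 9) = -37)
Add(Mul(109, 4), p) = Add(Mul(109, 4), -37) = Add(436, -37) = 399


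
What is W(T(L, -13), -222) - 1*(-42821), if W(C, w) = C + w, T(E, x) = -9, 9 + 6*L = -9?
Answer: 42590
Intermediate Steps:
L = -3 (L = -3/2 + (1/6)*(-9) = -3/2 - 3/2 = -3)
W(T(L, -13), -222) - 1*(-42821) = (-9 - 222) - 1*(-42821) = -231 + 42821 = 42590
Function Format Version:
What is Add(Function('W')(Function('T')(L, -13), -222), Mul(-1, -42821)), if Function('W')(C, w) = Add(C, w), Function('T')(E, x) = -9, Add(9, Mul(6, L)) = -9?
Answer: 42590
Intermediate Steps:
L = -3 (L = Add(Rational(-3, 2), Mul(Rational(1, 6), -9)) = Add(Rational(-3, 2), Rational(-3, 2)) = -3)
Add(Function('W')(Function('T')(L, -13), -222), Mul(-1, -42821)) = Add(Add(-9, -222), Mul(-1, -42821)) = Add(-231, 42821) = 42590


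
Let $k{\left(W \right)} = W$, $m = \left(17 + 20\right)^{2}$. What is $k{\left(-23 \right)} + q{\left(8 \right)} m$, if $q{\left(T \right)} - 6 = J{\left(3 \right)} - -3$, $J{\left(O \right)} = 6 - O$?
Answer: $16405$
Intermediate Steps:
$q{\left(T \right)} = 12$ ($q{\left(T \right)} = 6 + \left(\left(6 - 3\right) - -3\right) = 6 + \left(\left(6 - 3\right) + 3\right) = 6 + \left(3 + 3\right) = 6 + 6 = 12$)
$m = 1369$ ($m = 37^{2} = 1369$)
$k{\left(-23 \right)} + q{\left(8 \right)} m = -23 + 12 \cdot 1369 = -23 + 16428 = 16405$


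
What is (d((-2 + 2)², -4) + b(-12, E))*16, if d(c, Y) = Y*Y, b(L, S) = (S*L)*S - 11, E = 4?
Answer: -2992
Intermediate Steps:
b(L, S) = -11 + L*S² (b(L, S) = (L*S)*S - 11 = L*S² - 11 = -11 + L*S²)
d(c, Y) = Y²
(d((-2 + 2)², -4) + b(-12, E))*16 = ((-4)² + (-11 - 12*4²))*16 = (16 + (-11 - 12*16))*16 = (16 + (-11 - 192))*16 = (16 - 203)*16 = -187*16 = -2992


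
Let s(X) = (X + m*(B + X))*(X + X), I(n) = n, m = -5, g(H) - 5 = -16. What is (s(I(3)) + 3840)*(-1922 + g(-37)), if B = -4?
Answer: -7515504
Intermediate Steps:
g(H) = -11 (g(H) = 5 - 16 = -11)
s(X) = 2*X*(20 - 4*X) (s(X) = (X - 5*(-4 + X))*(X + X) = (X + (20 - 5*X))*(2*X) = (20 - 4*X)*(2*X) = 2*X*(20 - 4*X))
(s(I(3)) + 3840)*(-1922 + g(-37)) = (8*3*(5 - 1*3) + 3840)*(-1922 - 11) = (8*3*(5 - 3) + 3840)*(-1933) = (8*3*2 + 3840)*(-1933) = (48 + 3840)*(-1933) = 3888*(-1933) = -7515504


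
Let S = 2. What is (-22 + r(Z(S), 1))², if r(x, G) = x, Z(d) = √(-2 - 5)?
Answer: (22 - I*√7)² ≈ 477.0 - 116.41*I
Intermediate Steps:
Z(d) = I*√7 (Z(d) = √(-7) = I*√7)
(-22 + r(Z(S), 1))² = (-22 + I*√7)²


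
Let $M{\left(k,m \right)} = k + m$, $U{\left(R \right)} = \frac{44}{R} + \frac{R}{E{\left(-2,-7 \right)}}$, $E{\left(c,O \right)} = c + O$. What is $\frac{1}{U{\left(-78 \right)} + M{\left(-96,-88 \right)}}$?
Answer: $- \frac{39}{6860} \approx -0.0056851$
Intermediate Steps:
$E{\left(c,O \right)} = O + c$
$U{\left(R \right)} = \frac{44}{R} - \frac{R}{9}$ ($U{\left(R \right)} = \frac{44}{R} + \frac{R}{-7 - 2} = \frac{44}{R} + \frac{R}{-9} = \frac{44}{R} + R \left(- \frac{1}{9}\right) = \frac{44}{R} - \frac{R}{9}$)
$\frac{1}{U{\left(-78 \right)} + M{\left(-96,-88 \right)}} = \frac{1}{\left(\frac{44}{-78} - - \frac{26}{3}\right) - 184} = \frac{1}{\left(44 \left(- \frac{1}{78}\right) + \frac{26}{3}\right) - 184} = \frac{1}{\left(- \frac{22}{39} + \frac{26}{3}\right) - 184} = \frac{1}{\frac{316}{39} - 184} = \frac{1}{- \frac{6860}{39}} = - \frac{39}{6860}$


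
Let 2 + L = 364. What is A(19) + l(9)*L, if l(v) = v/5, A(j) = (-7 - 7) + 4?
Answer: 3208/5 ≈ 641.60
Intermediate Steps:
L = 362 (L = -2 + 364 = 362)
A(j) = -10 (A(j) = -14 + 4 = -10)
l(v) = v/5 (l(v) = v*(1/5) = v/5)
A(19) + l(9)*L = -10 + ((1/5)*9)*362 = -10 + (9/5)*362 = -10 + 3258/5 = 3208/5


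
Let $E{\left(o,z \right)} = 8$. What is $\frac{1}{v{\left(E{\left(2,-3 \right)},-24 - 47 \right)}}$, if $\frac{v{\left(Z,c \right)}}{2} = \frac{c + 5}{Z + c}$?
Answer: $\frac{21}{44} \approx 0.47727$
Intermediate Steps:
$v{\left(Z,c \right)} = \frac{2 \left(5 + c\right)}{Z + c}$ ($v{\left(Z,c \right)} = 2 \frac{c + 5}{Z + c} = 2 \frac{5 + c}{Z + c} = \frac{2 \left(5 + c\right)}{Z + c}$)
$\frac{1}{v{\left(E{\left(2,-3 \right)},-24 - 47 \right)}} = \frac{1}{2 \frac{1}{8 - 71} \left(5 - 71\right)} = \frac{1}{2 \frac{1}{-63} \left(-66\right)} = \frac{1}{2 \left(- \frac{1}{63}\right) \left(-66\right)} = \frac{1}{\frac{44}{21}} = \frac{21}{44}$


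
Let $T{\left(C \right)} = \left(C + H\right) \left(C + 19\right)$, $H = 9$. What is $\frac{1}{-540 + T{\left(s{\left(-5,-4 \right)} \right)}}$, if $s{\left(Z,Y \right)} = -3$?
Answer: $- \frac{1}{444} \approx -0.0022523$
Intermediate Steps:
$T{\left(C \right)} = \left(9 + C\right) \left(19 + C\right)$ ($T{\left(C \right)} = \left(C + 9\right) \left(C + 19\right) = \left(9 + C\right) \left(19 + C\right)$)
$\frac{1}{-540 + T{\left(s{\left(-5,-4 \right)} \right)}} = \frac{1}{-540 + \left(171 + \left(-3\right)^{2} + 28 \left(-3\right)\right)} = \frac{1}{-540 + \left(171 + 9 - 84\right)} = \frac{1}{-540 + 96} = \frac{1}{-444} = - \frac{1}{444}$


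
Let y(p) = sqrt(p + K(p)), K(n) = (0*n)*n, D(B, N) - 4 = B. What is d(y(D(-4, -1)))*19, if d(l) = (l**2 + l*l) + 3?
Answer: 57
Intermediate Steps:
D(B, N) = 4 + B
K(n) = 0 (K(n) = 0*n = 0)
y(p) = sqrt(p) (y(p) = sqrt(p + 0) = sqrt(p))
d(l) = 3 + 2*l**2 (d(l) = (l**2 + l**2) + 3 = 2*l**2 + 3 = 3 + 2*l**2)
d(y(D(-4, -1)))*19 = (3 + 2*(sqrt(4 - 4))**2)*19 = (3 + 2*(sqrt(0))**2)*19 = (3 + 2*0**2)*19 = (3 + 2*0)*19 = (3 + 0)*19 = 3*19 = 57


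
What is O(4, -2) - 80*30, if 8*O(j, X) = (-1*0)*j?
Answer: -2400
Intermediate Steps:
O(j, X) = 0 (O(j, X) = ((-1*0)*j)/8 = (0*j)/8 = (1/8)*0 = 0)
O(4, -2) - 80*30 = 0 - 80*30 = 0 - 2400 = -2400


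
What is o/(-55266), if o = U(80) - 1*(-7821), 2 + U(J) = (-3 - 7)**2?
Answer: -7919/55266 ≈ -0.14329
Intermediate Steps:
U(J) = 98 (U(J) = -2 + (-3 - 7)**2 = -2 + (-10)**2 = -2 + 100 = 98)
o = 7919 (o = 98 - 1*(-7821) = 98 + 7821 = 7919)
o/(-55266) = 7919/(-55266) = 7919*(-1/55266) = -7919/55266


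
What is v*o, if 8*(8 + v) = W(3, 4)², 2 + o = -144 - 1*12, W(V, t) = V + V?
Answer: 553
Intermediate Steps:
W(V, t) = 2*V
o = -158 (o = -2 + (-144 - 1*12) = -2 + (-144 - 12) = -2 - 156 = -158)
v = -7/2 (v = -8 + (2*3)²/8 = -8 + (⅛)*6² = -8 + (⅛)*36 = -8 + 9/2 = -7/2 ≈ -3.5000)
v*o = -7/2*(-158) = 553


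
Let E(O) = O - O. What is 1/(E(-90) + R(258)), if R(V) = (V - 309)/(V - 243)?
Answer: -5/17 ≈ -0.29412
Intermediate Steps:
E(O) = 0
R(V) = (-309 + V)/(-243 + V)
1/(E(-90) + R(258)) = 1/(0 + (-309 + 258)/(-243 + 258)) = 1/(0 - 51/15) = 1/(0 + (1/15)*(-51)) = 1/(0 - 17/5) = 1/(-17/5) = -5/17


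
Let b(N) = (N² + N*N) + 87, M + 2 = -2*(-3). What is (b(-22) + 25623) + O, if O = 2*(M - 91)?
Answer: 26504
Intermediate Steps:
M = 4 (M = -2 - 2*(-3) = -2 + 6 = 4)
b(N) = 87 + 2*N² (b(N) = (N² + N²) + 87 = 2*N² + 87 = 87 + 2*N²)
O = -174 (O = 2*(4 - 91) = 2*(-87) = -174)
(b(-22) + 25623) + O = ((87 + 2*(-22)²) + 25623) - 174 = ((87 + 2*484) + 25623) - 174 = ((87 + 968) + 25623) - 174 = (1055 + 25623) - 174 = 26678 - 174 = 26504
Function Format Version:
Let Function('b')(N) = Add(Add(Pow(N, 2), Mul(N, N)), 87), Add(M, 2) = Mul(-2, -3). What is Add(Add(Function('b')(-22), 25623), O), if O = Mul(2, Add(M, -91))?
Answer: 26504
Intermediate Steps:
M = 4 (M = Add(-2, Mul(-2, -3)) = Add(-2, 6) = 4)
Function('b')(N) = Add(87, Mul(2, Pow(N, 2))) (Function('b')(N) = Add(Add(Pow(N, 2), Pow(N, 2)), 87) = Add(Mul(2, Pow(N, 2)), 87) = Add(87, Mul(2, Pow(N, 2))))
O = -174 (O = Mul(2, Add(4, -91)) = Mul(2, -87) = -174)
Add(Add(Function('b')(-22), 25623), O) = Add(Add(Add(87, Mul(2, Pow(-22, 2))), 25623), -174) = Add(Add(Add(87, Mul(2, 484)), 25623), -174) = Add(Add(Add(87, 968), 25623), -174) = Add(Add(1055, 25623), -174) = Add(26678, -174) = 26504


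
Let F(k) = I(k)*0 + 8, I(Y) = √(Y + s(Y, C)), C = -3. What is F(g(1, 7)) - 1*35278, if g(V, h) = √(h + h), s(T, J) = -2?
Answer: -35270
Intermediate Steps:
g(V, h) = √2*√h (g(V, h) = √(2*h) = √2*√h)
I(Y) = √(-2 + Y) (I(Y) = √(Y - 2) = √(-2 + Y))
F(k) = 8 (F(k) = √(-2 + k)*0 + 8 = 0 + 8 = 8)
F(g(1, 7)) - 1*35278 = 8 - 1*35278 = 8 - 35278 = -35270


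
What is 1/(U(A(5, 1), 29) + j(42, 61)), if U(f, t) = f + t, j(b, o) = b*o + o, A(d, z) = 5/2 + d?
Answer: 2/5319 ≈ 0.00037601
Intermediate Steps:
A(d, z) = 5/2 + d (A(d, z) = 5*(1/2) + d = 5/2 + d)
j(b, o) = o + b*o
1/(U(A(5, 1), 29) + j(42, 61)) = 1/(((5/2 + 5) + 29) + 61*(1 + 42)) = 1/((15/2 + 29) + 61*43) = 1/(73/2 + 2623) = 1/(5319/2) = 2/5319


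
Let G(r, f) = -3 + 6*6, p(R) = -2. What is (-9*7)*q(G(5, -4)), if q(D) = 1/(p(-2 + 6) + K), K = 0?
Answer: 63/2 ≈ 31.500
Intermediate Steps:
G(r, f) = 33 (G(r, f) = -3 + 36 = 33)
q(D) = -½ (q(D) = 1/(-2 + 0) = 1/(-2) = -½)
(-9*7)*q(G(5, -4)) = -9*7*(-½) = -63*(-½) = 63/2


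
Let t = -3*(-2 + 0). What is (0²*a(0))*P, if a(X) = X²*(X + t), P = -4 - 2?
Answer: 0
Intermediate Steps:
t = 6 (t = -3*(-2) = 6)
P = -6
a(X) = X²*(6 + X) (a(X) = X²*(X + 6) = X²*(6 + X))
(0²*a(0))*P = (0²*(0²*(6 + 0)))*(-6) = (0*(0*6))*(-6) = (0*0)*(-6) = 0*(-6) = 0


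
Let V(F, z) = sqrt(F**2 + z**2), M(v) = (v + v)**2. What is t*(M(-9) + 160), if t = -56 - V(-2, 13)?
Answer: -27104 - 484*sqrt(173) ≈ -33470.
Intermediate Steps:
M(v) = 4*v**2 (M(v) = (2*v)**2 = 4*v**2)
t = -56 - sqrt(173) (t = -56 - sqrt((-2)**2 + 13**2) = -56 - sqrt(4 + 169) = -56 - sqrt(173) ≈ -69.153)
t*(M(-9) + 160) = (-56 - sqrt(173))*(4*(-9)**2 + 160) = (-56 - sqrt(173))*(4*81 + 160) = (-56 - sqrt(173))*(324 + 160) = (-56 - sqrt(173))*484 = -27104 - 484*sqrt(173)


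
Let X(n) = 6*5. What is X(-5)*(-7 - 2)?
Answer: -270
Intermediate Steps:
X(n) = 30
X(-5)*(-7 - 2) = 30*(-7 - 2) = 30*(-9) = -270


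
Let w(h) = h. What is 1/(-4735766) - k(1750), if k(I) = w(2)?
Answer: -9471533/4735766 ≈ -2.0000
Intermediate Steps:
k(I) = 2
1/(-4735766) - k(1750) = 1/(-4735766) - 1*2 = -1/4735766 - 2 = -9471533/4735766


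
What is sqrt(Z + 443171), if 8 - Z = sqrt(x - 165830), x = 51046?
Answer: sqrt(443179 - 4*I*sqrt(7174)) ≈ 665.72 - 0.254*I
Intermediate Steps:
Z = 8 - 4*I*sqrt(7174) (Z = 8 - sqrt(51046 - 165830) = 8 - sqrt(-114784) = 8 - 4*I*sqrt(7174) ≈ 8.0 - 338.8*I)
sqrt(Z + 443171) = sqrt((8 - 4*I*sqrt(7174)) + 443171) = sqrt(443179 - 4*I*sqrt(7174))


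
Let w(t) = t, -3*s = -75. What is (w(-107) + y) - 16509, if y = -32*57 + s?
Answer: -18415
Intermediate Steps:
s = 25 (s = -1/3*(-75) = 25)
y = -1799 (y = -32*57 + 25 = -1824 + 25 = -1799)
(w(-107) + y) - 16509 = (-107 - 1799) - 16509 = -1906 - 16509 = -18415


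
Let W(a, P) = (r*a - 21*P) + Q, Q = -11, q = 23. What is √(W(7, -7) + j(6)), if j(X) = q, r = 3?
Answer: 6*√5 ≈ 13.416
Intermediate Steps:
j(X) = 23
W(a, P) = -11 - 21*P + 3*a (W(a, P) = (3*a - 21*P) - 11 = (-21*P + 3*a) - 11 = -11 - 21*P + 3*a)
√(W(7, -7) + j(6)) = √((-11 - 21*(-7) + 3*7) + 23) = √((-11 + 147 + 21) + 23) = √(157 + 23) = √180 = 6*√5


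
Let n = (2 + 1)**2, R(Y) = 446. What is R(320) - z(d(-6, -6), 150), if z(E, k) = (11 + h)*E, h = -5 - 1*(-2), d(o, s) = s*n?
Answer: 878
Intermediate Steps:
n = 9 (n = 3**2 = 9)
d(o, s) = 9*s (d(o, s) = s*9 = 9*s)
h = -3 (h = -5 + 2 = -3)
z(E, k) = 8*E (z(E, k) = (11 - 3)*E = 8*E)
R(320) - z(d(-6, -6), 150) = 446 - 8*9*(-6) = 446 - 8*(-54) = 446 - 1*(-432) = 446 + 432 = 878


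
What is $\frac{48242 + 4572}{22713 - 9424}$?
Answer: $\frac{52814}{13289} \approx 3.9743$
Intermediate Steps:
$\frac{48242 + 4572}{22713 - 9424} = \frac{52814}{13289}$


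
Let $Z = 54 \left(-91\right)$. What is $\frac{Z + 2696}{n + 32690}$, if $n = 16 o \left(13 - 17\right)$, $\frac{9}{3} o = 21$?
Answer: $- \frac{1109}{16121} \approx -0.068792$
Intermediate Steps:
$o = 7$ ($o = \frac{1}{3} \cdot 21 = 7$)
$Z = -4914$
$n = -448$ ($n = 16 \cdot 7 \left(13 - 17\right) = 112 \left(13 - 17\right) = 112 \left(-4\right) = -448$)
$\frac{Z + 2696}{n + 32690} = \frac{-4914 + 2696}{-448 + 32690} = - \frac{2218}{32242} = \left(-2218\right) \frac{1}{32242} = - \frac{1109}{16121}$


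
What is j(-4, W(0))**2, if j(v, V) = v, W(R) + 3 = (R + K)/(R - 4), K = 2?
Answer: 16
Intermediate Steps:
W(R) = -3 + (2 + R)/(-4 + R) (W(R) = -3 + (R + 2)/(R - 4) = -3 + (2 + R)/(-4 + R))
j(-4, W(0))**2 = (-4)**2 = 16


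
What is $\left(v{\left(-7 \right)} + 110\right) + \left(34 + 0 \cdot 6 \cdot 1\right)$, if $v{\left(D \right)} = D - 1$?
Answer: $136$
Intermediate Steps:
$v{\left(D \right)} = -1 + D$
$\left(v{\left(-7 \right)} + 110\right) + \left(34 + 0 \cdot 6 \cdot 1\right) = \left(\left(-1 - 7\right) + 110\right) + \left(34 + 0 \cdot 6 \cdot 1\right) = \left(-8 + 110\right) + \left(34 + 0 \cdot 1\right) = 102 + \left(34 + 0\right) = 102 + 34 = 136$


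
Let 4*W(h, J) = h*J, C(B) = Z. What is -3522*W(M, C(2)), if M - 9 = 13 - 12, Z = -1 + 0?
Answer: 8805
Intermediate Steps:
Z = -1
M = 10 (M = 9 + (13 - 12) = 9 + 1 = 10)
C(B) = -1
W(h, J) = J*h/4 (W(h, J) = (h*J)/4 = (J*h)/4 = J*h/4)
-3522*W(M, C(2)) = -1761*(-1)*10/2 = -3522*(-5/2) = 8805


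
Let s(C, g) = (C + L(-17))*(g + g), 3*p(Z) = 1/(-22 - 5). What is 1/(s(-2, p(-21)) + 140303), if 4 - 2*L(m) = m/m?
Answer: 81/11364544 ≈ 7.1274e-6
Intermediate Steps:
L(m) = 3/2 (L(m) = 2 - m/(2*m) = 2 - ½*1 = 2 - ½ = 3/2)
p(Z) = -1/81 (p(Z) = 1/(3*(-22 - 5)) = (⅓)/(-27) = (⅓)*(-1/27) = -1/81)
s(C, g) = 2*g*(3/2 + C) (s(C, g) = (C + 3/2)*(g + g) = (3/2 + C)*(2*g) = 2*g*(3/2 + C))
1/(s(-2, p(-21)) + 140303) = 1/(-(3 + 2*(-2))/81 + 140303) = 1/(-(3 - 4)/81 + 140303) = 1/(-1/81*(-1) + 140303) = 1/(1/81 + 140303) = 1/(11364544/81) = 81/11364544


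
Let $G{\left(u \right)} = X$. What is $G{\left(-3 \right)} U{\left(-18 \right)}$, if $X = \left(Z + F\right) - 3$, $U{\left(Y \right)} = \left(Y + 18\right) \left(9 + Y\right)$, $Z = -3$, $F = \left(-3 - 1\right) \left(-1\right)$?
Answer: $0$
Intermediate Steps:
$F = 4$ ($F = \left(-4\right) \left(-1\right) = 4$)
$U{\left(Y \right)} = \left(9 + Y\right) \left(18 + Y\right)$ ($U{\left(Y \right)} = \left(18 + Y\right) \left(9 + Y\right) = \left(9 + Y\right) \left(18 + Y\right)$)
$X = -2$ ($X = \left(-3 + 4\right) - 3 = 1 - 3 = -2$)
$G{\left(u \right)} = -2$
$G{\left(-3 \right)} U{\left(-18 \right)} = - 2 \left(162 + \left(-18\right)^{2} + 27 \left(-18\right)\right) = - 2 \left(162 + 324 - 486\right) = \left(-2\right) 0 = 0$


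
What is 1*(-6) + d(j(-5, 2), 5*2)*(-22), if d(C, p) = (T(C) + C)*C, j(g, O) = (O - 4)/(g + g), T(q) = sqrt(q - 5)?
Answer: -172/25 - 44*I*sqrt(30)/25 ≈ -6.88 - 9.6399*I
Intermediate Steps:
T(q) = sqrt(-5 + q)
j(g, O) = (-4 + O)/(2*g) (j(g, O) = (-4 + O)/((2*g)) = (-4 + O)*(1/(2*g)) = (-4 + O)/(2*g))
d(C, p) = C*(C + sqrt(-5 + C)) (d(C, p) = (sqrt(-5 + C) + C)*C = (C + sqrt(-5 + C))*C = C*(C + sqrt(-5 + C)))
1*(-6) + d(j(-5, 2), 5*2)*(-22) = 1*(-6) + (((1/2)*(-4 + 2)/(-5))*((1/2)*(-4 + 2)/(-5) + sqrt(-5 + (1/2)*(-4 + 2)/(-5))))*(-22) = -6 + (((1/2)*(-1/5)*(-2))*((1/2)*(-1/5)*(-2) + sqrt(-5 + (1/2)*(-1/5)*(-2))))*(-22) = -6 + ((1/5 + sqrt(-5 + 1/5))/5)*(-22) = -6 + ((1/5 + sqrt(-24/5))/5)*(-22) = -6 + ((1/5 + 2*I*sqrt(30)/5)/5)*(-22) = -6 + (1/25 + 2*I*sqrt(30)/25)*(-22) = -6 + (-22/25 - 44*I*sqrt(30)/25) = -172/25 - 44*I*sqrt(30)/25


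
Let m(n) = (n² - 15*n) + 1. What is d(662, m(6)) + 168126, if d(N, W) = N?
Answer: 168788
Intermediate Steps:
m(n) = 1 + n² - 15*n
d(662, m(6)) + 168126 = 662 + 168126 = 168788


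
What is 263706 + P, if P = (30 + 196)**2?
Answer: 314782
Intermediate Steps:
P = 51076 (P = 226**2 = 51076)
263706 + P = 263706 + 51076 = 314782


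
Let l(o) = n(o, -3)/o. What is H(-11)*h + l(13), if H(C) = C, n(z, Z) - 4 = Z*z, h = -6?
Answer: 823/13 ≈ 63.308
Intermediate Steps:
n(z, Z) = 4 + Z*z
l(o) = (4 - 3*o)/o
H(-11)*h + l(13) = -11*(-6) + (-3 + 4/13) = 66 + (-3 + 4*(1/13)) = 66 + (-3 + 4/13) = 66 - 35/13 = 823/13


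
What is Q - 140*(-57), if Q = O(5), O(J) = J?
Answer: 7985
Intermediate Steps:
Q = 5
Q - 140*(-57) = 5 - 140*(-57) = 5 + 7980 = 7985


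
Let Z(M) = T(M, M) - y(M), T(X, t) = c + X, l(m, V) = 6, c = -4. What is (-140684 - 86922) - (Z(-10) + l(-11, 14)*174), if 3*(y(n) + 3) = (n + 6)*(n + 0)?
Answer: -685877/3 ≈ -2.2863e+5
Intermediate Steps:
T(X, t) = -4 + X
y(n) = -3 + n*(6 + n)/3 (y(n) = -3 + ((n + 6)*(n + 0))/3 = -3 + ((6 + n)*n)/3 = -3 + (n*(6 + n))/3 = -3 + n*(6 + n)/3)
Z(M) = -1 - M - M²/3 (Z(M) = (-4 + M) - (-3 + 2*M + M²/3) = (-4 + M) + (3 - 2*M - M²/3) = -1 - M - M²/3)
(-140684 - 86922) - (Z(-10) + l(-11, 14)*174) = (-140684 - 86922) - ((-1 - 1*(-10) - ⅓*(-10)²) + 6*174) = -227606 - ((-1 + 10 - ⅓*100) + 1044) = -227606 - ((-1 + 10 - 100/3) + 1044) = -227606 - (-73/3 + 1044) = -227606 - 1*3059/3 = -227606 - 3059/3 = -685877/3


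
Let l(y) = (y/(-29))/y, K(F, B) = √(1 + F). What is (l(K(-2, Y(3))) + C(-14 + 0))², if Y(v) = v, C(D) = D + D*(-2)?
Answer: 164025/841 ≈ 195.04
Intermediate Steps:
C(D) = -D (C(D) = D - 2*D = -D)
l(y) = -1/29 (l(y) = (y*(-1/29))/y = (-y/29)/y = -1/29)
(l(K(-2, Y(3))) + C(-14 + 0))² = (-1/29 - (-14 + 0))² = (-1/29 - 1*(-14))² = (-1/29 + 14)² = (405/29)² = 164025/841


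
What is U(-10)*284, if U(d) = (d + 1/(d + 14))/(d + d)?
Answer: 2769/20 ≈ 138.45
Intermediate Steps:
U(d) = (d + 1/(14 + d))/(2*d) (U(d) = (d + 1/(14 + d))/((2*d)) = (d + 1/(14 + d))*(1/(2*d)) = (d + 1/(14 + d))/(2*d))
U(-10)*284 = ((1/2)*(1 + (-10)**2 + 14*(-10))/(-10*(14 - 10)))*284 = ((1/2)*(-1/10)*(1 + 100 - 140)/4)*284 = ((1/2)*(-1/10)*(1/4)*(-39))*284 = (39/80)*284 = 2769/20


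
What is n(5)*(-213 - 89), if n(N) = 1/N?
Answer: -302/5 ≈ -60.400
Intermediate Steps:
n(N) = 1/N
n(5)*(-213 - 89) = (-213 - 89)/5 = (1/5)*(-302) = -302/5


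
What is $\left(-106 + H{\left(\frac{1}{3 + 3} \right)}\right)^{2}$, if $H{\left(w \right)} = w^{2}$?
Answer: $\frac{14554225}{1296} \approx 11230.0$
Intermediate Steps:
$\left(-106 + H{\left(\frac{1}{3 + 3} \right)}\right)^{2} = \left(-106 + \left(\frac{1}{3 + 3}\right)^{2}\right)^{2} = \left(-106 + \left(\frac{1}{6}\right)^{2}\right)^{2} = \left(-106 + \frac{1}{36}\right)^{2} = \left(- \frac{3815}{36}\right)^{2} = \frac{14554225}{1296}$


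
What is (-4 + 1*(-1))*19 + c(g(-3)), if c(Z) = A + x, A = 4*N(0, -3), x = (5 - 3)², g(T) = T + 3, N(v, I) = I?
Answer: -103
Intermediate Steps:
g(T) = 3 + T
x = 4 (x = 2² = 4)
A = -12 (A = 4*(-3) = -12)
c(Z) = -8 (c(Z) = -12 + 4 = -8)
(-4 + 1*(-1))*19 + c(g(-3)) = (-4 + 1*(-1))*19 - 8 = (-4 - 1)*19 - 8 = -5*19 - 8 = -95 - 8 = -103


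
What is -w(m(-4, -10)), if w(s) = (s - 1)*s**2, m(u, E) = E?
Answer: 1100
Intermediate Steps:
w(s) = s**2*(-1 + s) (w(s) = (-1 + s)*s**2 = s**2*(-1 + s))
-w(m(-4, -10)) = -(-10)**2*(-1 - 10) = -100*(-11) = -1*(-1100) = 1100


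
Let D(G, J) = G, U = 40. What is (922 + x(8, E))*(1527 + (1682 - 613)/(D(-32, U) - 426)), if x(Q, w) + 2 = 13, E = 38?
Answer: 651511101/458 ≈ 1.4225e+6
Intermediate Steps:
x(Q, w) = 11 (x(Q, w) = -2 + 13 = 11)
(922 + x(8, E))*(1527 + (1682 - 613)/(D(-32, U) - 426)) = (922 + 11)*(1527 + (1682 - 613)/(-32 - 426)) = 933*(1527 + 1069/(-458)) = 933*(1527 + 1069*(-1/458)) = 933*(1527 - 1069/458) = 933*(698297/458) = 651511101/458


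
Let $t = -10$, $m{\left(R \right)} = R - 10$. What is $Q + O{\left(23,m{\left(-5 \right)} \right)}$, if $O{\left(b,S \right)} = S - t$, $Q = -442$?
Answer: $-447$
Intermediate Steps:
$m{\left(R \right)} = -10 + R$ ($m{\left(R \right)} = R - 10 = -10 + R$)
$O{\left(b,S \right)} = 10 + S$ ($O{\left(b,S \right)} = S - -10 = S + 10 = 10 + S$)
$Q + O{\left(23,m{\left(-5 \right)} \right)} = -442 + \left(10 - 15\right) = -442 - 5 = -447$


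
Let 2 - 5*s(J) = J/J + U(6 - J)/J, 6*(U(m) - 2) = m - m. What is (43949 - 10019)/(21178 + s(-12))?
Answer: 1017900/635347 ≈ 1.6021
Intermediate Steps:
U(m) = 2 (U(m) = 2 + (m - m)/6 = 2 + (⅙)*0 = 2 + 0 = 2)
s(J) = ⅕ - 2/(5*J) (s(J) = ⅖ - (J/J + 2/J)/5 = ⅖ - (1 + 2/J)/5 = ⅖ + (-⅕ - 2/(5*J)) = ⅕ - 2/(5*J))
(43949 - 10019)/(21178 + s(-12)) = (43949 - 10019)/(21178 + (⅕)*(-2 - 12)/(-12)) = 33930/(21178 + (⅕)*(-1/12)*(-14)) = 33930/(21178 + 7/30) = 33930/(635347/30) = 33930*(30/635347) = 1017900/635347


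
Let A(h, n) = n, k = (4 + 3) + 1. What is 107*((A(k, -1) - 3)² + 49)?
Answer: 6955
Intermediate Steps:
k = 8 (k = 7 + 1 = 8)
107*((A(k, -1) - 3)² + 49) = 107*((-1 - 3)² + 49) = 107*((-4)² + 49) = 107*(16 + 49) = 107*65 = 6955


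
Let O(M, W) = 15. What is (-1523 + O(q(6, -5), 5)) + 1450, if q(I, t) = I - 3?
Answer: -58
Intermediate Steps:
q(I, t) = -3 + I
(-1523 + O(q(6, -5), 5)) + 1450 = (-1523 + 15) + 1450 = -1508 + 1450 = -58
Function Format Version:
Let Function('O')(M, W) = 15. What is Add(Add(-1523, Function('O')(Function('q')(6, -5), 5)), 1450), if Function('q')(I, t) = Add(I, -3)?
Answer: -58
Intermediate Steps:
Function('q')(I, t) = Add(-3, I)
Add(Add(-1523, Function('O')(Function('q')(6, -5), 5)), 1450) = Add(Add(-1523, 15), 1450) = Add(-1508, 1450) = -58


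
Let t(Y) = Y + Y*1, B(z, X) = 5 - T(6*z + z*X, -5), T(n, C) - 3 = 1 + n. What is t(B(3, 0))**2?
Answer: 1156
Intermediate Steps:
T(n, C) = 4 + n (T(n, C) = 3 + (1 + n) = 4 + n)
B(z, X) = 1 - 6*z - X*z (B(z, X) = 5 - (4 + (6*z + z*X)) = 5 - (4 + (6*z + X*z)) = 5 - (4 + 6*z + X*z) = 5 + (-4 - 6*z - X*z) = 1 - 6*z - X*z)
t(Y) = 2*Y (t(Y) = Y + Y = 2*Y)
t(B(3, 0))**2 = (2*(1 - 1*3*(6 + 0)))**2 = (2*(1 - 1*3*6))**2 = (2*(1 - 18))**2 = (2*(-17))**2 = (-34)**2 = 1156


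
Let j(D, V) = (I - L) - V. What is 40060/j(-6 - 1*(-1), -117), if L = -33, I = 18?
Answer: 10015/42 ≈ 238.45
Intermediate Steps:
j(D, V) = 51 - V (j(D, V) = (18 - 1*(-33)) - V = (18 + 33) - V = 51 - V)
40060/j(-6 - 1*(-1), -117) = 40060/(51 - 1*(-117)) = 40060/(51 + 117) = 40060/168 = 40060*(1/168) = 10015/42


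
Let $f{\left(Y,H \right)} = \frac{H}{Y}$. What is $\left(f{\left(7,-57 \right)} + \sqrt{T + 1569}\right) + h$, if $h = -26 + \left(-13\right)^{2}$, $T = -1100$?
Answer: $\frac{944}{7} + \sqrt{469} \approx 156.51$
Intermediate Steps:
$h = 143$ ($h = -26 + 169 = 143$)
$\left(f{\left(7,-57 \right)} + \sqrt{T + 1569}\right) + h = \left(- \frac{57}{7} + \sqrt{-1100 + 1569}\right) + 143 = \left(\left(-57\right) \frac{1}{7} + \sqrt{469}\right) + 143 = \left(- \frac{57}{7} + \sqrt{469}\right) + 143 = \frac{944}{7} + \sqrt{469}$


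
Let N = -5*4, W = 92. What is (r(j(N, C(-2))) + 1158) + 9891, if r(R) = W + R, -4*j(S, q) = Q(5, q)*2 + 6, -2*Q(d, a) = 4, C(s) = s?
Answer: 22281/2 ≈ 11141.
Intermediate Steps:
Q(d, a) = -2 (Q(d, a) = -½*4 = -2)
N = -20
j(S, q) = -½ (j(S, q) = -(-2*2 + 6)/4 = -(-4 + 6)/4 = -¼*2 = -½)
r(R) = 92 + R
(r(j(N, C(-2))) + 1158) + 9891 = ((92 - ½) + 1158) + 9891 = (183/2 + 1158) + 9891 = 2499/2 + 9891 = 22281/2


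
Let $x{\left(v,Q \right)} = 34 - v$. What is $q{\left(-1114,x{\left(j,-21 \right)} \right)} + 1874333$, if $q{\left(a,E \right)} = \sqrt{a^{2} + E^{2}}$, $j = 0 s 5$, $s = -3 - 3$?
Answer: $1874333 + 2 \sqrt{310538} \approx 1.8754 \cdot 10^{6}$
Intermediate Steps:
$s = -6$
$j = 0$ ($j = 0 \left(-6\right) 5 = 0 \cdot 5 = 0$)
$q{\left(a,E \right)} = \sqrt{E^{2} + a^{2}}$
$q{\left(-1114,x{\left(j,-21 \right)} \right)} + 1874333 = \sqrt{\left(34 - 0\right)^{2} + \left(-1114\right)^{2}} + 1874333 = \sqrt{\left(34 + 0\right)^{2} + 1240996} + 1874333 = \sqrt{34^{2} + 1240996} + 1874333 = \sqrt{1156 + 1240996} + 1874333 = \sqrt{1242152} + 1874333 = 2 \sqrt{310538} + 1874333 = 1874333 + 2 \sqrt{310538}$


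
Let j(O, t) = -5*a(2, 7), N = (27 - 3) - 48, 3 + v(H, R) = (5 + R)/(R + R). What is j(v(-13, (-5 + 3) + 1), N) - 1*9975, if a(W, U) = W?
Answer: -9985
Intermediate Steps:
v(H, R) = -3 + (5 + R)/(2*R) (v(H, R) = -3 + (5 + R)/(R + R) = -3 + (5 + R)/((2*R)) = -3 + (5 + R)*(1/(2*R)) = -3 + (5 + R)/(2*R))
N = -24 (N = 24 - 48 = -24)
j(O, t) = -10 (j(O, t) = -5*2 = -10)
j(v(-13, (-5 + 3) + 1), N) - 1*9975 = -10 - 1*9975 = -10 - 9975 = -9985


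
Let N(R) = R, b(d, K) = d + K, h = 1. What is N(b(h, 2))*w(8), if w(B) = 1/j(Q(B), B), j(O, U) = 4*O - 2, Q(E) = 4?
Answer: 3/14 ≈ 0.21429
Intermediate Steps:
b(d, K) = K + d
j(O, U) = -2 + 4*O
w(B) = 1/14 (w(B) = 1/(-2 + 4*4) = 1/(-2 + 16) = 1/14)
N(b(h, 2))*w(8) = (2 + 1)*(1/14) = 3*(1/14) = 3/14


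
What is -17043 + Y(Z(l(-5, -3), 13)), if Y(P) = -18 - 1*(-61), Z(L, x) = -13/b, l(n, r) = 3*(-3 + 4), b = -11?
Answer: -17000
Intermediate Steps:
l(n, r) = 3 (l(n, r) = 3*1 = 3)
Z(L, x) = 13/11 (Z(L, x) = -13/(-11) = -13*(-1/11) = 13/11)
Y(P) = 43 (Y(P) = -18 + 61 = 43)
-17043 + Y(Z(l(-5, -3), 13)) = -17043 + 43 = -17000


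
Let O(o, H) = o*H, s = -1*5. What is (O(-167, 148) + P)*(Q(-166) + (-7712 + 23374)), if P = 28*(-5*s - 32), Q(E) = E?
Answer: -386036352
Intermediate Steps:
s = -5
O(o, H) = H*o
P = -196 (P = 28*(-5*(-5) - 32) = 28*(25 - 32) = 28*(-7) = -196)
(O(-167, 148) + P)*(Q(-166) + (-7712 + 23374)) = (148*(-167) - 196)*(-166 + (-7712 + 23374)) = (-24716 - 196)*(-166 + 15662) = -24912*15496 = -386036352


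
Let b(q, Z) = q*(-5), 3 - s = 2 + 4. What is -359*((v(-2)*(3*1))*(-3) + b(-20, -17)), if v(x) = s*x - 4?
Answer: -29438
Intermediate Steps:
s = -3 (s = 3 - (2 + 4) = 3 - 1*6 = 3 - 6 = -3)
b(q, Z) = -5*q
v(x) = -4 - 3*x (v(x) = -3*x - 4 = -4 - 3*x)
-359*((v(-2)*(3*1))*(-3) + b(-20, -17)) = -359*(((-4 - 3*(-2))*(3*1))*(-3) - 5*(-20)) = -359*(((-4 + 6)*3)*(-3) + 100) = -359*((2*3)*(-3) + 100) = -359*(6*(-3) + 100) = -359*(-18 + 100) = -359*82 = -29438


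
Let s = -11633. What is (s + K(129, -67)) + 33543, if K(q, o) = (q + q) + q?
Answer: 22297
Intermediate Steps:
K(q, o) = 3*q (K(q, o) = 2*q + q = 3*q)
(s + K(129, -67)) + 33543 = (-11633 + 3*129) + 33543 = (-11633 + 387) + 33543 = -11246 + 33543 = 22297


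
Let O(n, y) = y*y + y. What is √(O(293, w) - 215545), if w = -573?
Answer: 101*√11 ≈ 334.98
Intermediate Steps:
O(n, y) = y + y² (O(n, y) = y² + y = y + y²)
√(O(293, w) - 215545) = √(-573*(1 - 573) - 215545) = √(-573*(-572) - 215545) = √(327756 - 215545) = √112211 = 101*√11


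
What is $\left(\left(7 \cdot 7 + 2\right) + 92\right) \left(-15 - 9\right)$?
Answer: $-3432$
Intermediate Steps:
$\left(\left(7 \cdot 7 + 2\right) + 92\right) \left(-15 - 9\right) = \left(\left(49 + 2\right) + 92\right) \left(-24\right) = \left(51 + 92\right) \left(-24\right) = 143 \left(-24\right) = -3432$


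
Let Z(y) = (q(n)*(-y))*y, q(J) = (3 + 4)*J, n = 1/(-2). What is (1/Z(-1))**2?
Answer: 4/49 ≈ 0.081633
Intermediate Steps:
n = -1/2 ≈ -0.50000
q(J) = 7*J
Z(y) = 7*y**2/2 (Z(y) = ((7*(-1/2))*(-y))*y = (-(-7)*y/2)*y = (7*y/2)*y = 7*y**2/2)
(1/Z(-1))**2 = (1/((7/2)*(-1)**2))**2 = (1/((7/2)*1))**2 = (1/(7/2))**2 = (2/7)**2 = 4/49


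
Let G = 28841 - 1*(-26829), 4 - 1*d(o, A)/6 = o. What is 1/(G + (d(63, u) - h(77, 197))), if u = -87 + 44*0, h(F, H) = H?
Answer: 1/55119 ≈ 1.8143e-5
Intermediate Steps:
u = -87 (u = -87 + 0 = -87)
d(o, A) = 24 - 6*o
G = 55670 (G = 28841 + 26829 = 55670)
1/(G + (d(63, u) - h(77, 197))) = 1/(55670 + ((24 - 6*63) - 1*197)) = 1/(55670 + ((24 - 378) - 197)) = 1/(55670 + (-354 - 197)) = 1/(55670 - 551) = 1/55119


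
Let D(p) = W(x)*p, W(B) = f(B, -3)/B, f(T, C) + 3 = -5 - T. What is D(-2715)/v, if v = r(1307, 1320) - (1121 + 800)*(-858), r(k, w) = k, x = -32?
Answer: 1629/1319620 ≈ 0.0012344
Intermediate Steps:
f(T, C) = -8 - T (f(T, C) = -3 + (-5 - T) = -8 - T)
W(B) = (-8 - B)/B
D(p) = -3*p/4 (D(p) = ((-8 - 1*(-32))/(-32))*p = (-(-8 + 32)/32)*p = (-1/32*24)*p = -3*p/4)
v = 1649525 (v = 1307 - (1121 + 800)*(-858) = 1307 - 1921*(-858) = 1307 - 1*(-1648218) = 1307 + 1648218 = 1649525)
D(-2715)/v = -3/4*(-2715)/1649525 = (8145/4)*(1/1649525) = 1629/1319620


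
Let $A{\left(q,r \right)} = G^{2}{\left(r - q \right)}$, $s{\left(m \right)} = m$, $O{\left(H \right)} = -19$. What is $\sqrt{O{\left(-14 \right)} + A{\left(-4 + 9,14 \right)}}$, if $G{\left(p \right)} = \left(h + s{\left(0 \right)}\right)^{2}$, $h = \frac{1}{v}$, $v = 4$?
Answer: $\frac{i \sqrt{4863}}{16} \approx 4.3585 i$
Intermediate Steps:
$h = \frac{1}{4} \approx 0.25$
$G{\left(p \right)} = \frac{1}{16}$ ($G{\left(p \right)} = \left(\frac{1}{4} + 0\right)^{2} = \left(\frac{1}{4}\right)^{2} = \frac{1}{16}$)
$A{\left(q,r \right)} = \frac{1}{256}$ ($A{\left(q,r \right)} = \left(\frac{1}{16}\right)^{2} = \frac{1}{256}$)
$\sqrt{O{\left(-14 \right)} + A{\left(-4 + 9,14 \right)}} = \sqrt{-19 + \frac{1}{256}} = \sqrt{- \frac{4863}{256}} = \frac{i \sqrt{4863}}{16}$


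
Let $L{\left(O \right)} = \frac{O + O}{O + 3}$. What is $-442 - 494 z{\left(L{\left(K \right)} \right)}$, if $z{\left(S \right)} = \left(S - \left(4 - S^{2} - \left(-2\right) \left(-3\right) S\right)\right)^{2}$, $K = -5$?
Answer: $-1549626$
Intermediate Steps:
$L{\left(O \right)} = \frac{2 O}{3 + O}$
$z{\left(S \right)} = \left(-4 + S^{2} + 7 S\right)^{2}$ ($z{\left(S \right)} = \left(S - \left(4 - S^{2} - 6 S\right)\right)^{2} = \left(S + \left(-4 + S^{2} + 6 S\right)\right)^{2} = \left(-4 + S^{2} + 7 S\right)^{2}$)
$-442 - 494 z{\left(L{\left(K \right)} \right)} = -442 - 494 \left(-4 + \left(2 \left(-5\right) \frac{1}{3 - 5}\right)^{2} + 7 \cdot 2 \left(-5\right) \frac{1}{3 - 5}\right)^{2} = -442 - 494 \left(-4 + \left(2 \left(-5\right) \frac{1}{-2}\right)^{2} + 7 \cdot 2 \left(-5\right) \frac{1}{-2}\right)^{2} = -442 - 494 \left(-4 + \left(2 \left(-5\right) \left(- \frac{1}{2}\right)\right)^{2} + 7 \cdot 2 \left(-5\right) \left(- \frac{1}{2}\right)\right)^{2} = -442 - 494 \left(-4 + 5^{2} + 7 \cdot 5\right)^{2} = -442 - 494 \left(-4 + 25 + 35\right)^{2} = -442 - 494 \cdot 56^{2} = -442 - 1549184 = -1549626$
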